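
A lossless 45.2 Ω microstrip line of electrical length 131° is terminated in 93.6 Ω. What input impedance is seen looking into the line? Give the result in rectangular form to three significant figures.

Z_in ≈ 32.6 + j25.6 Ω

tan(βl) = tan(131°) = -1.15
Z_in = Z_0·(Z_L + jZ_0·tanβl)/(Z_0 + jZ_L·tanβl)
     = 45.2·(93.6 − j52)/(45.2 − j108)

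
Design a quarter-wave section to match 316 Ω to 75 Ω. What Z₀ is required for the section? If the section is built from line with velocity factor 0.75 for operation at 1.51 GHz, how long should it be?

Z_qwt ≈ 154 Ω; length ≈ 3.73 cm

Z_qwt = √(Z_0·R_L) = √(75 × 316) = √23700
λ = 0.75·c/f = 0.149 m, so l = λ/4 = 0.0373 m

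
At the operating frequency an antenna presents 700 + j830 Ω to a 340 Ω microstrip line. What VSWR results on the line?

VSWR ≈ 5.25

Γ = (Z_L − Z_0)/(Z_L + Z_0) = (360 + j830)/(1040 + j830)
|Γ| = 905/1330 = 0.68
VSWR = (1 + |Γ|)/(1 − |Γ|) = 1.68/0.32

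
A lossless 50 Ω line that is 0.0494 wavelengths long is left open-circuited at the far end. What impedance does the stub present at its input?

βl = 2π × 0.0494 = 17.8°
tan(βl) = 0.321
For an open-circuited stub, Z_in = −jZ_0·cot(βl) = −jZ_0/tan(βl)

Z_in ≈ −j156 Ω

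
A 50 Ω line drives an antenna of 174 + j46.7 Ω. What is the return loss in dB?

Γ = (124 + j46.7)/(224 + j46.7), |Γ| = 0.579
RL = −20·log₁₀|Γ| = −20·log₁₀(0.579)

RL ≈ 4.75 dB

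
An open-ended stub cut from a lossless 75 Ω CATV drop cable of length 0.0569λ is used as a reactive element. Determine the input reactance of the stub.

βl = 2π × 0.0569 = 20.5°
tan(βl) = 0.374
For an open-ended stub, Z_in = −jZ_0·cot(βl) = −jZ_0/tan(βl)

X_in ≈ -201 Ω (capacitive)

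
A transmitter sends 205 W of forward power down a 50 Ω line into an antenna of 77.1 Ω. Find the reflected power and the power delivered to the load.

Γ = (77.1 − 50)/(77.1 + 50) = 0.213
|Γ|² = 0.0455
P_refl = |Γ|²·P_inc = 9.32 W, P_del = (1 − |Γ|²)·P_inc = 196 W

P_reflected ≈ 9.32 W; P_delivered ≈ 196 W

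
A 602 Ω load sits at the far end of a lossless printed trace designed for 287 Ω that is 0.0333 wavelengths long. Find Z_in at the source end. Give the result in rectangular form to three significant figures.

Z_in ≈ 525 − j173 Ω

βl = 2π × 0.0333 = 12°
tan(βl) = tan(12°) = 0.212
Z_in = Z_0·(Z_L + jZ_0·tanβl)/(Z_0 + jZ_L·tanβl)
     = 287·(602 + j60.9)/(287 + j128)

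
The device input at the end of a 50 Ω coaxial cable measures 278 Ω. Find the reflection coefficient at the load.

Γ = 0.695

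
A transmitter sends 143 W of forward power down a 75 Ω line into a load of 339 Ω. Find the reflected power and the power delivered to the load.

P_reflected ≈ 58.1 W; P_delivered ≈ 84.9 W

Γ = (339 − 75)/(339 + 75) = 0.638
|Γ|² = 0.407
P_refl = |Γ|²·P_inc = 58.1 W, P_del = (1 − |Γ|²)·P_inc = 84.9 W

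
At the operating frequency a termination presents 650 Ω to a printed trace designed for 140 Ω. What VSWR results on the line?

For a purely resistive load, VSWR = R_L/Z_0 or Z_0/R_L (whichever > 1) = 650/140

VSWR ≈ 4.64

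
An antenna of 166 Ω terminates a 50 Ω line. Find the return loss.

Γ = (166 − 50)/(166 + 50) = 0.537
RL = −20·log₁₀|Γ| = −20·log₁₀(0.537)

RL ≈ 5.4 dB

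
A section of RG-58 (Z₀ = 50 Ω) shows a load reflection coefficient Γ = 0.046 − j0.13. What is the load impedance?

Z_L = Z_0·(1 + Γ)/(1 − Γ) = 50·(1.05 − j0.13)/(0.954 + j0.13)

Z_L ≈ 52.9 − j14 Ω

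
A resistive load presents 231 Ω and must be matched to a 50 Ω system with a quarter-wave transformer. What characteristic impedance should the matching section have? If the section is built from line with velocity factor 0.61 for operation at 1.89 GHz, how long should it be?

Z_qwt = √(Z_0·R_L) = √(50 × 231) = √11550
λ = 0.61·c/f = 0.0968 m, so l = λ/4 = 0.0242 m

Z_qwt ≈ 107 Ω; length ≈ 2.42 cm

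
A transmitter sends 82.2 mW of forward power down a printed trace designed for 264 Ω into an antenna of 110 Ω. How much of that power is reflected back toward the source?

Γ = (110 − 264)/(110 + 264) = -0.412
|Γ|² = 0.17
P_refl = |Γ|²·P_inc = 13.9 mW, P_del = (1 − |Γ|²)·P_inc = 68.3 mW

P_reflected ≈ 13.9 mW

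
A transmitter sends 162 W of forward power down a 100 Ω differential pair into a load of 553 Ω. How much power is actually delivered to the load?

P_delivered ≈ 84 W

Γ = (553 − 100)/(553 + 100) = 0.694
|Γ|² = 0.481
P_refl = |Γ|²·P_inc = 78 W, P_del = (1 − |Γ|²)·P_inc = 84 W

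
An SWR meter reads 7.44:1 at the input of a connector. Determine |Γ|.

|Γ| ≈ 0.763

|Γ| = (S − 1)/(S + 1) = (7.44 − 1)/(7.44 + 1) = 6.44/8.44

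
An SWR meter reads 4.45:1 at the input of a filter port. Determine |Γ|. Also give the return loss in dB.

|Γ| ≈ 0.633; return loss ≈ 3.97 dB

|Γ| = (S − 1)/(S + 1) = (4.45 − 1)/(4.45 + 1) = 3.45/5.45
RL = −20·log₁₀|Γ| = −20·log₁₀(0.633)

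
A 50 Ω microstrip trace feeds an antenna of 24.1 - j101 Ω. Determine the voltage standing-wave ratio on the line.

VSWR ≈ 10.9

Γ = (Z_L − Z_0)/(Z_L + Z_0) = (-25.9 − j101)/(74.1 − j101)
|Γ| = 104/125 = 0.832
VSWR = (1 + |Γ|)/(1 − |Γ|) = 1.83/0.168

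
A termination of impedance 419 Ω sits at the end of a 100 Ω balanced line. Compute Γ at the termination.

Γ = (Z_L − Z_0)/(Z_L + Z_0) = (419 − 100)/(419 + 100) = 319/519

Γ = 0.615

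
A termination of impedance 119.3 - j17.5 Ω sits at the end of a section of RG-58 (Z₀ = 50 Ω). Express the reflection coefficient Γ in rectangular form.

Γ = (Z_L − Z_0)/(Z_L + Z_0) = (69.3 − j17.5)/(169.3 − j17.5)

Γ ≈ 0.416 − j0.0604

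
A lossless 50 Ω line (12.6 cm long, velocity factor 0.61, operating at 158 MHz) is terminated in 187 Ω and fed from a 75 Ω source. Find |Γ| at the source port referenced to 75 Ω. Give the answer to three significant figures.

λ = v/f = 0.61·c / 158 MHz = 1.16 m
βl = 2π·l/λ = 2π × 0.109 = 39.2°
tan(βl) = 0.815
Z_in = Z_0·(Z_L + jZ_0·tanβl)/(Z_0 + jZ_L·tanβl) = 30.3 − j51.5 Ω
Γ_s = (Z_in − Z_s)/(Z_in + Z_s) = (-44.7 − j51.5)/(105 − j51.5), |Γ_s| = 0.582

|Γ| ≈ 0.582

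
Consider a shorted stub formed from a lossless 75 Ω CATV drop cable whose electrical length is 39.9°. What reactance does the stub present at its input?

tan(βl) = 0.836
For a shorted stub, Z_in = jZ_0·tan(βl)

X_in ≈ 62.7 Ω (inductive)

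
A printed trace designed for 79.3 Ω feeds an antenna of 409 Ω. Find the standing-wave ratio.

For a purely resistive load, VSWR = R_L/Z_0 or Z_0/R_L (whichever > 1) = 409/79.3

VSWR ≈ 5.16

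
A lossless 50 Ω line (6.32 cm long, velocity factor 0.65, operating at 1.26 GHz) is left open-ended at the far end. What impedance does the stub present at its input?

Z_in ≈ +j77 Ω

λ = v/f = 0.65·c / 1.26 GHz = 0.155 m
βl = 2π·l/λ = 2π × 0.408 = 147°
tan(βl) = -0.649
For an open-ended stub, Z_in = −jZ_0·cot(βl) = −jZ_0/tan(βl)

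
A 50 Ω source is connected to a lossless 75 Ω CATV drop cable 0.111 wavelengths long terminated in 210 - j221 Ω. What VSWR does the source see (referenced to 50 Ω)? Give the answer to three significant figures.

βl = 2π × 0.111 = 40°
tan(βl) = 0.838
Z_in = Z_0·(Z_L + jZ_0·tanβl)/(Z_0 + jZ_L·tanβl) = 20.4 − j59.4 Ω
Γ_s = (Z_in − Z_s)/(Z_in + Z_s) = (-29.6 − j59.4)/(70.4 − j59.4), |Γ_s| = 0.721
VSWR = (1 + |Γ_s|)/(1 − |Γ_s|)

VSWR ≈ 6.16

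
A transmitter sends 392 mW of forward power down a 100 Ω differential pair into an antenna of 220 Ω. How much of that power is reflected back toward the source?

Γ = (220 − 100)/(220 + 100) = 0.375
|Γ|² = 0.141
P_refl = |Γ|²·P_inc = 55.1 mW, P_del = (1 − |Γ|²)·P_inc = 337 mW

P_reflected ≈ 55.1 mW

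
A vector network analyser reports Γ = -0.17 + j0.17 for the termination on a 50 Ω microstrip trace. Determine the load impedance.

Z_L ≈ 33.7 + j12.2 Ω

Z_L = Z_0·(1 + Γ)/(1 − Γ) = 50·(0.83 + j0.17)/(1.17 − j0.17)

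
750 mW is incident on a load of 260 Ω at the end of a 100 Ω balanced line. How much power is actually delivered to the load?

Γ = (260 − 100)/(260 + 100) = 0.444
|Γ|² = 0.198
P_refl = |Γ|²·P_inc = 148 mW, P_del = (1 − |Γ|²)·P_inc = 602 mW

P_delivered ≈ 602 mW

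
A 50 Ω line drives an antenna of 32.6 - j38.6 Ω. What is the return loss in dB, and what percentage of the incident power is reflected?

Γ = (-17.4 − j38.6)/(82.6 − j38.6), |Γ| = 0.464
RL = −20·log₁₀(0.464) = 6.66 dB
P_refl/P_inc = |Γ|² = 0.216

RL ≈ 6.66 dB; 21.6% of incident power reflected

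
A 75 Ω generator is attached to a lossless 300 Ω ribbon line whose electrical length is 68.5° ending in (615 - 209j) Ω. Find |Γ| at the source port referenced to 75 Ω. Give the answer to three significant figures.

tan(βl) = 2.54
Z_in = Z_0·(Z_L + jZ_0·tanβl)/(Z_0 + jZ_L·tanβl) = 132 − j48.1 Ω
Γ_s = (Z_in − Z_s)/(Z_in + Z_s) = (56.8 − j48.1)/(207 − j48.1), |Γ_s| = 0.35

|Γ| ≈ 0.35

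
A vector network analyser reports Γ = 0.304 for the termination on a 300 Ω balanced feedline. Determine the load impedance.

Z_L ≈ 562 Ω

Z_L = Z_0·(1 + Γ)/(1 − Γ) = 300·(1.3)/(0.696)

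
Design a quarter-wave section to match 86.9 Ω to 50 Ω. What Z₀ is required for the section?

Z_qwt = √(Z_0·R_L) = √(50 × 86.9) = √4345

Z_qwt ≈ 65.9 Ω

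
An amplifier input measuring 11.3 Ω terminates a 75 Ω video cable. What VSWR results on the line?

Γ = (11.3 − 75)/(11.3 + 75) = -0.738
VSWR = (1 + 0.738)/(1 − 0.738)

VSWR ≈ 6.64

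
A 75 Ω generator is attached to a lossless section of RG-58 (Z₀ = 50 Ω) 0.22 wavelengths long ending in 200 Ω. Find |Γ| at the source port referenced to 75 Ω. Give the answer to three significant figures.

βl = 2π × 0.22 = 79.2°
tan(βl) = 5.24
Z_in = Z_0·(Z_L + jZ_0·tanβl)/(Z_0 + jZ_L·tanβl) = 12.9 − j8.92 Ω
Γ_s = (Z_in − Z_s)/(Z_in + Z_s) = (-62.1 − j8.92)/(87.9 − j8.92), |Γ_s| = 0.71

|Γ| ≈ 0.71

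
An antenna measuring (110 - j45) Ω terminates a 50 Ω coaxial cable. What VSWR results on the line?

VSWR ≈ 2.64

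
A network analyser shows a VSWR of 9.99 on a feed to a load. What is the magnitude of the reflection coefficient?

|Γ| ≈ 0.818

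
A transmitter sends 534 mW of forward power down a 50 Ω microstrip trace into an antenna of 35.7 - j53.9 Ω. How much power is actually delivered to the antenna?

|Γ| = |(-14.3 − j53.9)/(85.7 − j53.9)| = 0.551
|Γ|² = 0.303
P_refl = |Γ|²·P_inc = 162 mW, P_del = (1 − |Γ|²)·P_inc = 372 mW

P_delivered ≈ 372 mW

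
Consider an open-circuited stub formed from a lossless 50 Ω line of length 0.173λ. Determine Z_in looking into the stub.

βl = 2π × 0.173 = 62.3°
tan(βl) = 1.9
For an open-circuited stub, Z_in = −jZ_0·cot(βl) = −jZ_0/tan(βl)

Z_in ≈ −j26.3 Ω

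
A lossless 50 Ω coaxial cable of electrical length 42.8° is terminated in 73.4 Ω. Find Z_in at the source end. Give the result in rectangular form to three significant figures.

Z_in ≈ 47.9 − j18.8 Ω

tan(βl) = tan(42.8°) = 0.926
Z_in = Z_0·(Z_L + jZ_0·tanβl)/(Z_0 + jZ_L·tanβl)
     = 50·(73.4 + j46.3)/(50 + j68)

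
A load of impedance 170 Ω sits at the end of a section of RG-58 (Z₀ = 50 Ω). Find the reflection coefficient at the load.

Γ = (Z_L − Z_0)/(Z_L + Z_0) = (170 − 50)/(170 + 50) = 120/220

Γ = 0.545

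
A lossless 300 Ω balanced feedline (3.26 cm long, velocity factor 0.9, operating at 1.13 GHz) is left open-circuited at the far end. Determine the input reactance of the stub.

X_in ≈ -260 Ω (capacitive)

λ = v/f = 0.9·c / 1.13 GHz = 0.239 m
βl = 2π·l/λ = 2π × 0.136 = 49.1°
tan(βl) = 1.16
For an open-circuited stub, Z_in = −jZ_0·cot(βl) = −jZ_0/tan(βl)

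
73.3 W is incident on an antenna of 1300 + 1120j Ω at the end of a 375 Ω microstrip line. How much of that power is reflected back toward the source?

|Γ| = |(925 + j1120)/(1675 + j1120)| = 0.721
|Γ|² = 0.52
P_refl = |Γ|²·P_inc = 38.1 W, P_del = (1 − |Γ|²)·P_inc = 35.2 W

P_reflected ≈ 38.1 W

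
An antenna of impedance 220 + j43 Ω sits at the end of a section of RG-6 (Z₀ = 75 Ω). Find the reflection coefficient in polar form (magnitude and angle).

Γ ≈ 0.507 ∠ 8.22°

Γ = (Z_L − Z_0)/(Z_L + Z_0) = (145 + j43)/(295 + j43)
|Γ| = 151/298 = 0.507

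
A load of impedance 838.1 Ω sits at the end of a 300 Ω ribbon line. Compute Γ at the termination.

Γ = 0.473

Γ = (Z_L − Z_0)/(Z_L + Z_0) = (838.1 − 300)/(838.1 + 300) = 538.1/1138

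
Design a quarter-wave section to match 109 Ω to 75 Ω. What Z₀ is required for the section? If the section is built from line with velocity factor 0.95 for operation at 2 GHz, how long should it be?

Z_qwt ≈ 90.4 Ω; length ≈ 3.56 cm

Z_qwt = √(Z_0·R_L) = √(75 × 109) = √8175
λ = 0.95·c/f = 0.142 m, so l = λ/4 = 0.0356 m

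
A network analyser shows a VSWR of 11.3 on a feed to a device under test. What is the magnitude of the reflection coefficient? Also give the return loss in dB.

|Γ| ≈ 0.837; return loss ≈ 1.54 dB

|Γ| = (S − 1)/(S + 1) = (11.3 − 1)/(11.3 + 1) = 10.3/12.3
RL = −20·log₁₀|Γ| = −20·log₁₀(0.837)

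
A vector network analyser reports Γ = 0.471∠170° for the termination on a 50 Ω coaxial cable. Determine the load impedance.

Z_L ≈ 18.1 + j3.8 Ω

Z_L = Z_0·(1 + Γ)/(1 − Γ) = 50·(0.536 + j0.0818)/(1.46 − j0.0818)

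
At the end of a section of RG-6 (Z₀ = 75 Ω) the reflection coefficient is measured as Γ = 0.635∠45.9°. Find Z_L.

Z_L = Z_0·(1 + Γ)/(1 − Γ) = 75·(1.44 + j0.456)/(0.558 − j0.456)

Z_L ≈ 86.2 + j132 Ω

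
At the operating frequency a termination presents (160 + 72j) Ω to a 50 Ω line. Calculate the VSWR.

Γ = (Z_L − Z_0)/(Z_L + Z_0) = (110 + j72)/(210 + j72)
|Γ| = 131/222 = 0.592
VSWR = (1 + |Γ|)/(1 − |Γ|) = 1.59/0.408

VSWR ≈ 3.9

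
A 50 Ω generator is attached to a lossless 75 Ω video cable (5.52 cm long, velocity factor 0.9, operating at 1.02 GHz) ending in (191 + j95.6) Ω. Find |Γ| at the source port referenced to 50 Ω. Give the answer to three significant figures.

|Γ| ≈ 0.46

λ = v/f = 0.9·c / 1.02 GHz = 0.265 m
βl = 2π·l/λ = 2π × 0.209 = 75.1°
tan(βl) = 3.75
Z_in = Z_0·(Z_L + jZ_0·tanβl)/(Z_0 + jZ_L·tanβl) = 27.3 − j30.8 Ω
Γ_s = (Z_in − Z_s)/(Z_in + Z_s) = (-22.7 − j30.8)/(77.3 − j30.8), |Γ_s| = 0.46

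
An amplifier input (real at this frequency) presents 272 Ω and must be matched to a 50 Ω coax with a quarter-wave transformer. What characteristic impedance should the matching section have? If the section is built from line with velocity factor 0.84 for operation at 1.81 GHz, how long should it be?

Z_qwt ≈ 117 Ω; length ≈ 3.48 cm

Z_qwt = √(Z_0·R_L) = √(50 × 272) = √13600
λ = 0.84·c/f = 0.139 m, so l = λ/4 = 0.0348 m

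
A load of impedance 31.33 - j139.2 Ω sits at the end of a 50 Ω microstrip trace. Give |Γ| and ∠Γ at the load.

Γ ≈ 0.871 ∠ -37.9°

Γ = (Z_L − Z_0)/(Z_L + Z_0) = (-18.67 − j139.2)/(81.33 − j139.2)
|Γ| = 140/161 = 0.871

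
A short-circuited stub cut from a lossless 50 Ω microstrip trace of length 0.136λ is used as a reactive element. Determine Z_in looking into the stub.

Z_in ≈ +j57.4 Ω

βl = 2π × 0.136 = 49°
tan(βl) = 1.15
For a short-circuited stub, Z_in = jZ_0·tan(βl)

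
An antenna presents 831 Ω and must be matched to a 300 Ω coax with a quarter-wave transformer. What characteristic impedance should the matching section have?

Z_qwt ≈ 499 Ω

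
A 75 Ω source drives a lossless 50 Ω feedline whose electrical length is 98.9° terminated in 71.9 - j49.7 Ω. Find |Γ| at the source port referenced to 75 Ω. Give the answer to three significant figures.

|Γ| ≈ 0.515

tan(βl) = -6.39
Z_in = Z_0·(Z_L + jZ_0·tanβl)/(Z_0 + jZ_L·tanβl) = 26.6 + j23.3 Ω
Γ_s = (Z_in − Z_s)/(Z_in + Z_s) = (-48.4 + j23.3)/(102 + j23.3), |Γ_s| = 0.515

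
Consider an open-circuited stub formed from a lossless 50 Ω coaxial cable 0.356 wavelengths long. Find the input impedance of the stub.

βl = 2π × 0.356 = 128°
tan(βl) = -1.27
For an open-circuited stub, Z_in = −jZ_0·cot(βl) = −jZ_0/tan(βl)

Z_in ≈ +j39.3 Ω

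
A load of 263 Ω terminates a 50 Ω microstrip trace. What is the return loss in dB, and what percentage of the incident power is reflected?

Γ = (263 − 50)/(263 + 50) = 0.681
RL = −20·log₁₀(0.681) = 3.34 dB
P_refl/P_inc = |Γ|² = 0.463

RL ≈ 3.34 dB; 46.3% of incident power reflected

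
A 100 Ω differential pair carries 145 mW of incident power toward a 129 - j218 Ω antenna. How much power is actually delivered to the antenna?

|Γ| = |(29 − j218)/(229 − j218)| = 0.696
|Γ|² = 0.484
P_refl = |Γ|²·P_inc = 70.2 mW, P_del = (1 − |Γ|²)·P_inc = 74.8 mW

P_delivered ≈ 74.8 mW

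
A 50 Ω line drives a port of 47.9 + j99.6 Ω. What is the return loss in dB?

Γ = (-2.1 + j99.6)/(97.9 + j99.6), |Γ| = 0.713
RL = −20·log₁₀|Γ| = −20·log₁₀(0.713)

RL ≈ 2.93 dB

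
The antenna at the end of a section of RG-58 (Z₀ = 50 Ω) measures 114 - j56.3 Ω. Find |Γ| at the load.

Γ = (Z_L − Z_0)/(Z_L + Z_0) = (64 − j56.3)/(164 − j56.3)
|Γ| = 85.2/173

|Γ| ≈ 0.492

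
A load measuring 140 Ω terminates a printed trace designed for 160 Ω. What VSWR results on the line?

VSWR ≈ 1.14

Γ = (140 − 160)/(140 + 160) = -0.0667
VSWR = (1 + 0.0667)/(1 − 0.0667)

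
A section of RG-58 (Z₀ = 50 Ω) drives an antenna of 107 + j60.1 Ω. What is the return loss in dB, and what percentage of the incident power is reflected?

Γ = (57 + j60.1)/(157 + j60.1), |Γ| = 0.493
RL = −20·log₁₀(0.493) = 6.15 dB
P_refl/P_inc = |Γ|² = 0.243

RL ≈ 6.15 dB; 24.3% of incident power reflected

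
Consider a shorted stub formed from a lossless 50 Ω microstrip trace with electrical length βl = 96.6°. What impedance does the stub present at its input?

tan(βl) = -8.64
For a shorted stub, Z_in = jZ_0·tan(βl)

Z_in ≈ −j432 Ω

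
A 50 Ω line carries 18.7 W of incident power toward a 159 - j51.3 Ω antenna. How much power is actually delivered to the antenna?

P_delivered ≈ 12.8 W

|Γ| = |(109 − j51.3)/(209 − j51.3)| = 0.56
|Γ|² = 0.313
P_refl = |Γ|²·P_inc = 5.86 W, P_del = (1 − |Γ|²)·P_inc = 12.8 W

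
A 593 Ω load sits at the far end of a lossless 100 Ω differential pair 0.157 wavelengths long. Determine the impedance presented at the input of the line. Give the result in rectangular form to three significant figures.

Z_in ≈ 23.9 − j63.5 Ω

βl = 2π × 0.157 = 56.5°
tan(βl) = tan(56.5°) = 1.51
Z_in = Z_0·(Z_L + jZ_0·tanβl)/(Z_0 + jZ_L·tanβl)
     = 100·(593 + j151)/(100 + j897)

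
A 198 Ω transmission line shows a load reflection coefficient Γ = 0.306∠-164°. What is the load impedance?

Z_L ≈ 107 − j19.9 Ω

Z_L = Z_0·(1 + Γ)/(1 − Γ) = 198·(0.706 − j0.0843)/(1.29 + j0.0843)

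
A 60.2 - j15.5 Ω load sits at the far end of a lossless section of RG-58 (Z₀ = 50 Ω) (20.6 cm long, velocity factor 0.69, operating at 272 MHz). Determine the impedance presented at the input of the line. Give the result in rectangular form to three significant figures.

Z_in ≈ 41.3 + j12.7 Ω

λ = v/f = 0.69·c / 272 MHz = 0.761 m
βl = 2π·l/λ = 2π × 0.271 = 97.4°
tan(βl) = tan(97.4°) = -7.65
Z_in = Z_0·(Z_L + jZ_0·tanβl)/(Z_0 + jZ_L·tanβl)
     = 50·(60.2 − j398)/(-68.6 − j461)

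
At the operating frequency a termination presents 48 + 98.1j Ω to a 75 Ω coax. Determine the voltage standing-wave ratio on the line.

VSWR ≈ 4.66

Γ = (Z_L − Z_0)/(Z_L + Z_0) = (-27 + j98.1)/(123 + j98.1)
|Γ| = 102/157 = 0.647
VSWR = (1 + |Γ|)/(1 − |Γ|) = 1.65/0.353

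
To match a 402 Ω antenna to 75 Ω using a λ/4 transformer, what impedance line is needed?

Z_qwt = √(Z_0·R_L) = √(75 × 402) = √30150

Z_qwt ≈ 174 Ω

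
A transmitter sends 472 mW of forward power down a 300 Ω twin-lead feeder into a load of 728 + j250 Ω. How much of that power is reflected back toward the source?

|Γ| = |(428 + j250)/(1028 + j250)| = 0.469
|Γ|² = 0.22
P_refl = |Γ|²·P_inc = 104 mW, P_del = (1 − |Γ|²)·P_inc = 368 mW

P_reflected ≈ 104 mW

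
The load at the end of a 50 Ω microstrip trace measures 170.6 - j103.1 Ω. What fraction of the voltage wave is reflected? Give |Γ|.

|Γ| ≈ 0.652

Γ = (Z_L − Z_0)/(Z_L + Z_0) = (120.6 − j103.1)/(220.6 − j103.1)
|Γ| = 159/244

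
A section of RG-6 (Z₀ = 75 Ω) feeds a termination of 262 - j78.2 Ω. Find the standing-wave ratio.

VSWR ≈ 3.83

Γ = (Z_L − Z_0)/(Z_L + Z_0) = (187 − j78.2)/(337 − j78.2)
|Γ| = 203/346 = 0.586
VSWR = (1 + |Γ|)/(1 − |Γ|) = 1.59/0.414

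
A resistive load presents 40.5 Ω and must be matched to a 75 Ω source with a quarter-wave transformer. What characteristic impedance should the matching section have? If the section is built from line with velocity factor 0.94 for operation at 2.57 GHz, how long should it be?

Z_qwt ≈ 55.1 Ω; length ≈ 2.74 cm

Z_qwt = √(Z_0·R_L) = √(75 × 40.5) = √3038
λ = 0.94·c/f = 0.11 m, so l = λ/4 = 0.0274 m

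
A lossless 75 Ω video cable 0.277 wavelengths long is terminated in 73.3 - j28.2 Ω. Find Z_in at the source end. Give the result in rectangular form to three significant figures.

Z_in ≈ 75.7 + j28.7 Ω

βl = 2π × 0.277 = 99.7°
tan(βl) = tan(99.7°) = -5.84
Z_in = Z_0·(Z_L + jZ_0·tanβl)/(Z_0 + jZ_L·tanβl)
     = 75·(73.3 − j466)/(-89.6 − j428)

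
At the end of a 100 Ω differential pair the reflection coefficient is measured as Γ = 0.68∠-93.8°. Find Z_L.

Z_L = Z_0·(1 + Γ)/(1 − Γ) = 100·(0.955 − j0.679)/(1.05 + j0.679)

Z_L ≈ 34.6 − j87.4 Ω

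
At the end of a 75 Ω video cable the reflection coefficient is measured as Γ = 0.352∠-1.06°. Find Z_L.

Z_L ≈ 156 − j2.33 Ω

Z_L = Z_0·(1 + Γ)/(1 − Γ) = 75·(1.35 − j0.00651)/(0.648 + j0.00651)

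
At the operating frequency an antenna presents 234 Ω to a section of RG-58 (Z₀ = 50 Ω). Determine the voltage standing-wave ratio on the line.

Γ = (234 − 50)/(234 + 50) = 0.648
VSWR = (1 + 0.648)/(1 − 0.648)

VSWR ≈ 4.68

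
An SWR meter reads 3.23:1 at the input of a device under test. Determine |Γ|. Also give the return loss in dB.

|Γ| = (S − 1)/(S + 1) = (3.23 − 1)/(3.23 + 1) = 2.23/4.23
RL = −20·log₁₀|Γ| = −20·log₁₀(0.527)

|Γ| ≈ 0.527; return loss ≈ 5.56 dB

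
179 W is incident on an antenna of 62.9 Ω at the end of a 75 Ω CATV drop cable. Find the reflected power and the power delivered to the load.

P_reflected ≈ 1.38 W; P_delivered ≈ 178 W

Γ = (62.9 − 75)/(62.9 + 75) = -0.0877
|Γ|² = 0.0077
P_refl = |Γ|²·P_inc = 1.38 W, P_del = (1 − |Γ|²)·P_inc = 178 W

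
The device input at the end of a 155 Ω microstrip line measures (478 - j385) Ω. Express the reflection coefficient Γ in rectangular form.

Γ = (Z_L − Z_0)/(Z_L + Z_0) = (323 − j385)/(633 − j385)

Γ ≈ 0.643 − j0.217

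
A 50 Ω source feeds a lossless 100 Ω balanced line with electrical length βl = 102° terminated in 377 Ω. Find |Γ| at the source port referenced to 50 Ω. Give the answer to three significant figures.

|Γ| ≈ 0.372

tan(βl) = -4.7
Z_in = Z_0·(Z_L + jZ_0·tanβl)/(Z_0 + jZ_L·tanβl) = 27.6 + j19.7 Ω
Γ_s = (Z_in − Z_s)/(Z_in + Z_s) = (-22.4 + j19.7)/(77.6 + j19.7), |Γ_s| = 0.372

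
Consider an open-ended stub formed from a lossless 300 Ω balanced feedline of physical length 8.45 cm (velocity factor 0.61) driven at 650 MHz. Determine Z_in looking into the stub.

Z_in ≈ +j97.8 Ω

λ = v/f = 0.61·c / 650 MHz = 0.282 m
βl = 2π·l/λ = 2π × 0.3 = 108°
tan(βl) = -3.07
For an open-ended stub, Z_in = −jZ_0·cot(βl) = −jZ_0/tan(βl)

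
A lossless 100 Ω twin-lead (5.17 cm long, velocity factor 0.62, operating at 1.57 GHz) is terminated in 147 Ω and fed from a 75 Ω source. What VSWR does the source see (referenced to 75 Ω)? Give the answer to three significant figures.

VSWR ≈ 1.86

λ = v/f = 0.62·c / 1.57 GHz = 0.118 m
βl = 2π·l/λ = 2π × 0.436 = 157°
tan(βl) = -0.422
Z_in = Z_0·(Z_L + jZ_0·tanβl)/(Z_0 + jZ_L·tanβl) = 125 + j35.4 Ω
Γ_s = (Z_in − Z_s)/(Z_in + Z_s) = (50 + j35.4)/(200 + j35.4), |Γ_s| = 0.302
VSWR = (1 + |Γ_s|)/(1 − |Γ_s|)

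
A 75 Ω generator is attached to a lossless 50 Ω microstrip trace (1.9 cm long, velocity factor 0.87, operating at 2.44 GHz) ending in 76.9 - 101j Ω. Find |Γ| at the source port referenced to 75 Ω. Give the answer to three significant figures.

λ = v/f = 0.87·c / 2.44 GHz = 0.107 m
βl = 2π·l/λ = 2π × 0.178 = 63.9°
tan(βl) = 2.05
Z_in = Z_0·(Z_L + jZ_0·tanβl)/(Z_0 + jZ_L·tanβl) = 11 − j6.5 Ω
Γ_s = (Z_in − Z_s)/(Z_in + Z_s) = (-64 − j6.5)/(86 − j6.5), |Γ_s| = 0.746

|Γ| ≈ 0.746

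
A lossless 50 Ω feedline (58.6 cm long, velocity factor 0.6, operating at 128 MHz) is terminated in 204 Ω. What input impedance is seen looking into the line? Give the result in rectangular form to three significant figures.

λ = v/f = 0.6·c / 128 MHz = 1.41 m
βl = 2π·l/λ = 2π × 0.417 = 150°
tan(βl) = tan(150°) = -0.577
Z_in = Z_0·(Z_L + jZ_0·tanβl)/(Z_0 + jZ_L·tanβl)
     = 50·(204 − j28.8)/(50 − j118)

Z_in ≈ 41.6 + j69 Ω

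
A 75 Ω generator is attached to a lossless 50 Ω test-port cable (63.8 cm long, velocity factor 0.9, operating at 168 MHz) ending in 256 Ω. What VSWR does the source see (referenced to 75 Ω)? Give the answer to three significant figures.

VSWR ≈ 5

λ = v/f = 0.9·c / 168 MHz = 1.61 m
βl = 2π·l/λ = 2π × 0.397 = 143°
tan(βl) = -0.756
Z_in = Z_0·(Z_L + jZ_0·tanβl)/(Z_0 + jZ_L·tanβl) = 25.2 + j59.6 Ω
Γ_s = (Z_in − Z_s)/(Z_in + Z_s) = (-49.8 + j59.6)/(100 + j59.6), |Γ_s| = 0.667
VSWR = (1 + |Γ_s|)/(1 − |Γ_s|)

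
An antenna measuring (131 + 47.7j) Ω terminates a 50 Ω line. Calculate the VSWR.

VSWR ≈ 3.02

Γ = (Z_L − Z_0)/(Z_L + Z_0) = (81 + j47.7)/(181 + j47.7)
|Γ| = 94/187 = 0.502
VSWR = (1 + |Γ|)/(1 − |Γ|) = 1.5/0.498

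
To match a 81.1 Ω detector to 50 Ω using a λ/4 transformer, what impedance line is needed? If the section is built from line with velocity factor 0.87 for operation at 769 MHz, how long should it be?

Z_qwt ≈ 63.7 Ω; length ≈ 8.49 cm

Z_qwt = √(Z_0·R_L) = √(50 × 81.1) = √4055
λ = 0.87·c/f = 0.339 m, so l = λ/4 = 0.0849 m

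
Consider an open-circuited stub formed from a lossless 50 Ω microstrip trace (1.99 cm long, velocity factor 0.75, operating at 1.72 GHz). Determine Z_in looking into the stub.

Z_in ≈ −j35.3 Ω

λ = v/f = 0.75·c / 1.72 GHz = 0.131 m
βl = 2π·l/λ = 2π × 0.152 = 54.8°
tan(βl) = 1.42
For an open-circuited stub, Z_in = −jZ_0·cot(βl) = −jZ_0/tan(βl)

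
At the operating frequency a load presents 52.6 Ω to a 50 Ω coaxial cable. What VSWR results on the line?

For a purely resistive load, VSWR = R_L/Z_0 or Z_0/R_L (whichever > 1) = 52.6/50

VSWR ≈ 1.05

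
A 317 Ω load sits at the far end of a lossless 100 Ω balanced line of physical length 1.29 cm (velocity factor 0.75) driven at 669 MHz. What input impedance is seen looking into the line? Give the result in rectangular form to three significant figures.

λ = v/f = 0.75·c / 669 MHz = 0.336 m
βl = 2π·l/λ = 2π × 0.0384 = 13.8°
tan(βl) = tan(13.8°) = 0.246
Z_in = Z_0·(Z_L + jZ_0·tanβl)/(Z_0 + jZ_L·tanβl)
     = 100·(317 + j24.6)/(100 + j77.9)

Z_in ≈ 209 − j138 Ω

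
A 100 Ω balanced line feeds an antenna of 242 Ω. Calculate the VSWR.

VSWR ≈ 2.42

Γ = (242 − 100)/(242 + 100) = 0.415
VSWR = (1 + 0.415)/(1 − 0.415)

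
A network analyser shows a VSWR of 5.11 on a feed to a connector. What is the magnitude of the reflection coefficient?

|Γ| ≈ 0.673

|Γ| = (S − 1)/(S + 1) = (5.11 − 1)/(5.11 + 1) = 4.11/6.11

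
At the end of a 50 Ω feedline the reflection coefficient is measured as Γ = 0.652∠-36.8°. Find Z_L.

Z_L ≈ 75.5 − j103 Ω

Z_L = Z_0·(1 + Γ)/(1 − Γ) = 50·(1.52 − j0.391)/(0.478 + j0.391)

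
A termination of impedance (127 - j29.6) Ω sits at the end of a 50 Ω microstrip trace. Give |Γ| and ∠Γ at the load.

Γ ≈ 0.46 ∠ -11.5°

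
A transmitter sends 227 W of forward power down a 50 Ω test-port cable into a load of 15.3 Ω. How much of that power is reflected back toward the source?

Γ = (15.3 − 50)/(15.3 + 50) = -0.531
|Γ|² = 0.282
P_refl = |Γ|²·P_inc = 64.1 W, P_del = (1 − |Γ|²)·P_inc = 163 W

P_reflected ≈ 64.1 W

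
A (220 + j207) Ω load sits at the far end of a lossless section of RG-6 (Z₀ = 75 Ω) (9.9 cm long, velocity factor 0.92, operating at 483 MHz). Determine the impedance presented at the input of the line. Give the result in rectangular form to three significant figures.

λ = v/f = 0.92·c / 483 MHz = 0.571 m
βl = 2π·l/λ = 2π × 0.173 = 62.4°
tan(βl) = tan(62.4°) = 1.91
Z_in = Z_0·(Z_L + jZ_0·tanβl)/(Z_0 + jZ_L·tanβl)
     = 75·(220 + j350)/(-320 + j420)

Z_in ≈ 20.6 − j55 Ω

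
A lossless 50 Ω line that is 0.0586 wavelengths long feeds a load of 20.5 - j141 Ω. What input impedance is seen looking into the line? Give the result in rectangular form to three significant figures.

βl = 2π × 0.0586 = 21.1°
tan(βl) = tan(21.1°) = 0.386
Z_in = Z_0·(Z_L + jZ_0·tanβl)/(Z_0 + jZ_L·tanβl)
     = 50·(20.5 − j122)/(104 + j7.91)

Z_in ≈ 5.37 − j58.7 Ω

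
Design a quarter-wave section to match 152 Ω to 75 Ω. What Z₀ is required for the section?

Z_qwt ≈ 107 Ω

Z_qwt = √(Z_0·R_L) = √(75 × 152) = √11400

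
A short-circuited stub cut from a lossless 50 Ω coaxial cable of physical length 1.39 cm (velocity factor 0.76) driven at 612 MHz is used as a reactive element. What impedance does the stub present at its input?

λ = v/f = 0.76·c / 612 MHz = 0.373 m
βl = 2π·l/λ = 2π × 0.0373 = 13.4°
tan(βl) = 0.239
For a short-circuited stub, Z_in = jZ_0·tan(βl)

Z_in ≈ +j11.9 Ω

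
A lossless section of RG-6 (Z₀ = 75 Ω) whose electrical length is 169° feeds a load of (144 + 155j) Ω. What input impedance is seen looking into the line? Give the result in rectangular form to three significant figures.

tan(βl) = tan(169°) = -0.194
Z_in = Z_0·(Z_L + jZ_0·tanβl)/(Z_0 + jZ_L·tanβl)
     = 75·(144 + j140)/(105 − j28)

Z_in ≈ 71 + j119 Ω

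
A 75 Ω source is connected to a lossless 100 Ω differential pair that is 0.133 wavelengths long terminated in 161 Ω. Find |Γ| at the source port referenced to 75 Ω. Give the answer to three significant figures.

βl = 2π × 0.133 = 47.9°
tan(βl) = 1.11
Z_in = Z_0·(Z_L + jZ_0·tanβl)/(Z_0 + jZ_L·tanβl) = 85.8 − j42.2 Ω
Γ_s = (Z_in − Z_s)/(Z_in + Z_s) = (10.8 − j42.2)/(161 − j42.2), |Γ_s| = 0.262

|Γ| ≈ 0.262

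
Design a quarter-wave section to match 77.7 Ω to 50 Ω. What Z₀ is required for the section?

Z_qwt ≈ 62.3 Ω

Z_qwt = √(Z_0·R_L) = √(50 × 77.7) = √3885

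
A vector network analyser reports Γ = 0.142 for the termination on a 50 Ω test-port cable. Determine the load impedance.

Z_L ≈ 66.6 Ω

Z_L = Z_0·(1 + Γ)/(1 − Γ) = 50·(1.14)/(0.858)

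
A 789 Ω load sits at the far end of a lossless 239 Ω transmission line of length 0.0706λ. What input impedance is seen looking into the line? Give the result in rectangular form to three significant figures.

βl = 2π × 0.0706 = 25.4°
tan(βl) = tan(25.4°) = 0.475
Z_in = Z_0·(Z_L + jZ_0·tanβl)/(Z_0 + jZ_L·tanβl)
     = 239·(789 + j114)/(239 + j375)

Z_in ≈ 279 − j325 Ω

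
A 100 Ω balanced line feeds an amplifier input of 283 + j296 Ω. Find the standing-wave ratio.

Γ = (Z_L − Z_0)/(Z_L + Z_0) = (183 + j296)/(383 + j296)
|Γ| = 348/484 = 0.719
VSWR = (1 + |Γ|)/(1 − |Γ|) = 1.72/0.281

VSWR ≈ 6.12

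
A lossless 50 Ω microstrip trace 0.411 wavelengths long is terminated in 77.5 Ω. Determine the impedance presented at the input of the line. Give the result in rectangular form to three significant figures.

Z_in ≈ 55.6 + j22.6 Ω

βl = 2π × 0.411 = 148°
tan(βl) = tan(148°) = -0.626
Z_in = Z_0·(Z_L + jZ_0·tanβl)/(Z_0 + jZ_L·tanβl)
     = 50·(77.5 − j31.3)/(50 − j48.5)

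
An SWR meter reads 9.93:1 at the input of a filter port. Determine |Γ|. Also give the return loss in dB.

|Γ| ≈ 0.817; return loss ≈ 1.76 dB

|Γ| = (S − 1)/(S + 1) = (9.93 − 1)/(9.93 + 1) = 8.93/10.9
RL = −20·log₁₀|Γ| = −20·log₁₀(0.817)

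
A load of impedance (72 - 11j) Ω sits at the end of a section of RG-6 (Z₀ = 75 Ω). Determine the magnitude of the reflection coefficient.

Γ = (Z_L − Z_0)/(Z_L + Z_0) = (-3 − j11)/(147 − j11)
|Γ| = 11.4/147

|Γ| ≈ 0.0773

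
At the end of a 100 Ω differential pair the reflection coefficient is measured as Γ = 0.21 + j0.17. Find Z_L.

Z_L = Z_0·(1 + Γ)/(1 − Γ) = 100·(1.21 + j0.17)/(0.79 − j0.17)

Z_L ≈ 142 + j52.1 Ω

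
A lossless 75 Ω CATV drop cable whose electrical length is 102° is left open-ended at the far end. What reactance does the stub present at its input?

tan(βl) = -4.7
For an open-ended stub, Z_in = −jZ_0·cot(βl) = −jZ_0/tan(βl)

X_in ≈ 15.9 Ω (inductive)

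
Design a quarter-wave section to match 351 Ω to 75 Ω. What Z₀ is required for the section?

Z_qwt = √(Z_0·R_L) = √(75 × 351) = √26320

Z_qwt ≈ 162 Ω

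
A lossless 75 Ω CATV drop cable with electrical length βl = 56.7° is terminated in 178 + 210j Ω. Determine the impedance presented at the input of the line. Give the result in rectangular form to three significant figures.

tan(βl) = tan(56.7°) = 1.52
Z_in = Z_0·(Z_L + jZ_0·tanβl)/(Z_0 + jZ_L·tanβl)
     = 75·(178 + j324)/(-245 + j271)

Z_in ≈ 24.9 − j71.8 Ω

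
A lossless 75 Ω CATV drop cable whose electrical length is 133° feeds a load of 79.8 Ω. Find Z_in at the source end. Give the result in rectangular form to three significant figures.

Z_in ≈ 74.5 + j4.62 Ω

tan(βl) = tan(133°) = -1.07
Z_in = Z_0·(Z_L + jZ_0·tanβl)/(Z_0 + jZ_L·tanβl)
     = 75·(79.8 − j80.4)/(75 − j85.6)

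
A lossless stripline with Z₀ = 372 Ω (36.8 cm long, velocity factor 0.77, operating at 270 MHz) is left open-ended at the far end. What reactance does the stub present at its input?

X_in ≈ 792 Ω (inductive)

λ = v/f = 0.77·c / 270 MHz = 0.856 m
βl = 2π·l/λ = 2π × 0.43 = 155°
tan(βl) = -0.47
For an open-ended stub, Z_in = −jZ_0·cot(βl) = −jZ_0/tan(βl)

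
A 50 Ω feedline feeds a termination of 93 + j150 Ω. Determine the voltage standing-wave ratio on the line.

VSWR ≈ 7.1

Γ = (Z_L − Z_0)/(Z_L + Z_0) = (43 + j150)/(143 + j150)
|Γ| = 156/207 = 0.753
VSWR = (1 + |Γ|)/(1 − |Γ|) = 1.75/0.247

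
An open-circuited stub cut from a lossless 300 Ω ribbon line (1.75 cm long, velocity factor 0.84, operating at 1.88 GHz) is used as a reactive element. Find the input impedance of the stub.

Z_in ≈ −j280 Ω

λ = v/f = 0.84·c / 1.88 GHz = 0.134 m
βl = 2π·l/λ = 2π × 0.131 = 47°
tan(βl) = 1.07
For an open-circuited stub, Z_in = −jZ_0·cot(βl) = −jZ_0/tan(βl)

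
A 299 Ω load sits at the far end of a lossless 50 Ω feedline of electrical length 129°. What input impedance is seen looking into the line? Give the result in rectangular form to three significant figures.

Z_in ≈ 13.6 + j38.6 Ω

tan(βl) = tan(129°) = -1.23
Z_in = Z_0·(Z_L + jZ_0·tanβl)/(Z_0 + jZ_L·tanβl)
     = 50·(299 − j61.7)/(50 − j369)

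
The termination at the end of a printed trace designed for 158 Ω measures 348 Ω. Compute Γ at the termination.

Γ = 0.375

Γ = (Z_L − Z_0)/(Z_L + Z_0) = (348 − 158)/(348 + 158) = 190/506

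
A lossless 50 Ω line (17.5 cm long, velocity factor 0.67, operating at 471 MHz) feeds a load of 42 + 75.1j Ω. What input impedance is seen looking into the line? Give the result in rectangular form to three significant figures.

Z_in ≈ 14.4 + j26.2 Ω

λ = v/f = 0.67·c / 471 MHz = 0.427 m
βl = 2π·l/λ = 2π × 0.41 = 148°
tan(βl) = tan(148°) = -0.634
Z_in = Z_0·(Z_L + jZ_0·tanβl)/(Z_0 + jZ_L·tanβl)
     = 50·(42 + j43.4)/(97.6 − j26.6)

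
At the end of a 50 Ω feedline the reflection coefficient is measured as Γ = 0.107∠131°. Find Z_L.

Z_L ≈ 42.9 + j7.01 Ω

Z_L = Z_0·(1 + Γ)/(1 − Γ) = 50·(0.93 + j0.0808)/(1.07 − j0.0808)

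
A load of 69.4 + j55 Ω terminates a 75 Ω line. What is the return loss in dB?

Γ = (-5.6 + j55)/(144.4 + j55), |Γ| = 0.358
RL = −20·log₁₀|Γ| = −20·log₁₀(0.358)

RL ≈ 8.93 dB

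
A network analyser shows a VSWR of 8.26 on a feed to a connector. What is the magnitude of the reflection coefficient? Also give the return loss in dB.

|Γ| ≈ 0.784; return loss ≈ 2.11 dB

|Γ| = (S − 1)/(S + 1) = (8.26 − 1)/(8.26 + 1) = 7.26/9.26
RL = −20·log₁₀|Γ| = −20·log₁₀(0.784)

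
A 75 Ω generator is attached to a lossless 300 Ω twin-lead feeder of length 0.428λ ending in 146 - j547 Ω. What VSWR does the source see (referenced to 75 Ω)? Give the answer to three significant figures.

βl = 2π × 0.428 = 154°
tan(βl) = -0.486
Z_in = Z_0·(Z_L + jZ_0·tanβl)/(Z_0 + jZ_L·tanβl) = 2620 − j644 Ω
Γ_s = (Z_in − Z_s)/(Z_in + Z_s) = (2540 − j644)/(2690 − j644), |Γ_s| = 0.947
VSWR = (1 + |Γ_s|)/(1 − |Γ_s|)

VSWR ≈ 37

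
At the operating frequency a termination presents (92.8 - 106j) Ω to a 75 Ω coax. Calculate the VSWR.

VSWR ≈ 3.36

Γ = (Z_L − Z_0)/(Z_L + Z_0) = (17.8 − j106)/(167.8 − j106)
|Γ| = 107/198 = 0.542
VSWR = (1 + |Γ|)/(1 − |Γ|) = 1.54/0.458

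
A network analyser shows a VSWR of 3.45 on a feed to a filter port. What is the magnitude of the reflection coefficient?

|Γ| = (S − 1)/(S + 1) = (3.45 − 1)/(3.45 + 1) = 2.45/4.45

|Γ| ≈ 0.551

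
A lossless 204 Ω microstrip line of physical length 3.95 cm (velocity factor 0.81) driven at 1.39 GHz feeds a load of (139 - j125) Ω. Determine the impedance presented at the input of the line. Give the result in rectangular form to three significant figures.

Z_in ≈ 136 + j121 Ω

λ = v/f = 0.81·c / 1.39 GHz = 0.175 m
βl = 2π·l/λ = 2π × 0.226 = 81.3°
tan(βl) = tan(81.3°) = 6.57
Z_in = Z_0·(Z_L + jZ_0·tanβl)/(Z_0 + jZ_L·tanβl)
     = 204·(139 + j1210)/(1020 + j913)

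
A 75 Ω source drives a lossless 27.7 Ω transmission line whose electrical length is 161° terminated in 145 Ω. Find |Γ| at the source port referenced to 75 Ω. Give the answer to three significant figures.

|Γ| ≈ 0.546

tan(βl) = -0.344
Z_in = Z_0·(Z_L + jZ_0·tanβl)/(Z_0 + jZ_L·tanβl) = 38.2 + j59.3 Ω
Γ_s = (Z_in − Z_s)/(Z_in + Z_s) = (-36.8 + j59.3)/(113 + j59.3), |Γ_s| = 0.546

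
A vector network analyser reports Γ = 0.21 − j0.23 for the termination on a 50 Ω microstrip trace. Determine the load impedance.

Z_L ≈ 66.7 − j34 Ω

Z_L = Z_0·(1 + Γ)/(1 − Γ) = 50·(1.21 − j0.23)/(0.79 + j0.23)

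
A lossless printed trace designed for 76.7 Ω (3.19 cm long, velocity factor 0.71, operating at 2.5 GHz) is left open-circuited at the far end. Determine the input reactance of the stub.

X_in ≈ 76.1 Ω (inductive)

λ = v/f = 0.71·c / 2.5 GHz = 0.0852 m
βl = 2π·l/λ = 2π × 0.374 = 135°
tan(βl) = -1.01
For an open-circuited stub, Z_in = −jZ_0·cot(βl) = −jZ_0/tan(βl)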